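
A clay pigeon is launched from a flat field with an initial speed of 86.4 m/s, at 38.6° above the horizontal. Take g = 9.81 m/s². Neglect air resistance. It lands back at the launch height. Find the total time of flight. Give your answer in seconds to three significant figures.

vₓ = 86.40 cos 38.6° = 67.52 m/s; v_y0 = 86.40 sin 38.6° = 53.90 m/s.
Landing at launch height ⇒ T = 2 v_y0 / g = 2 × 53.90 / 9.81 = 10.99 s.

11.0 s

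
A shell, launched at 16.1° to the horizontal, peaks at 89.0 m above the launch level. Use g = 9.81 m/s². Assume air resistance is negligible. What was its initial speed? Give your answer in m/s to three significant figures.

151 m/s

At the peak v_y = 0, so v_y0 = √(2gH) = √(2 × 9.81 × 89.0) = 41.79 m/s.
v_y0 = v₀ sin θ ⇒ v₀ = 41.79 / sin 16.1° = 150.7 m/s.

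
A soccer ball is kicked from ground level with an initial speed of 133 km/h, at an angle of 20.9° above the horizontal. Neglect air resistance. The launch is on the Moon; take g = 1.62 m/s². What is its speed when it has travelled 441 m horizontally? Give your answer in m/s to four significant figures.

35.32 m/s

Convert: 133 km/h = 133/3.6 = 36.94 m/s.
Resolve: vₓ = 36.94 cos 20.9° = 34.51 m/s and v_y0 = 36.94 sin 20.9° = 13.18 m/s.
At x = 441 m, t = x/vₓ = 441/34.51 = 12.78 s.
Vertical velocity there: v_y = v_y0 − g t = 13.18 − 1.62 × 12.78 = −7.520 m/s.
Speed: √(vₓ² + v_y²) = √(34.51² + 7.520²) = 35.32 m/s.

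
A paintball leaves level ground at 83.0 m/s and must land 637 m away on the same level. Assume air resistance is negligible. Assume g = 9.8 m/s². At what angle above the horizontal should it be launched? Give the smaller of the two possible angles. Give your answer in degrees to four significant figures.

From R = (v₀²/g) sin 2θ: sin 2θ = 9.80 × 637 / 6889.0 = 0.9062.
2θ = 64.98° or 180° − 64.98° = 115.0°, so θ = 32.49° or 57.51°.
The smaller angle is 32.49°.

32.49°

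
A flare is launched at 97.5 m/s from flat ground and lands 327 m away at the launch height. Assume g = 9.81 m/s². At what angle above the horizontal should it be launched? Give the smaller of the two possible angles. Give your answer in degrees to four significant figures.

R = v₀² sin 2θ / g gives sin 2θ = gR/v₀² = 9.81·327/97.5² = 0.3374.
2θ = 19.72° or 180° − 19.72° = 160.3°, so θ = 9.861° or 80.14°.
The smaller angle is 9.861°.

9.861°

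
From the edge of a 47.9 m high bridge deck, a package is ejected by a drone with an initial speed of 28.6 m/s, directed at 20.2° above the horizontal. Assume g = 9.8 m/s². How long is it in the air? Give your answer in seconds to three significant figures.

vₓ = 28.60 cos 20.2° = 26.84 m/s; v_y0 = 28.60 sin 20.2° = 9.876 m/s.
The projectile lands when y = 47.9 + (9.876) t − ½·9.80·t² = 0. Positive root: t = (9.876 + √(9.876² + 2·9.80·47.9)) / 9.80 = (9.876 + 32.19) / 9.80 = 4.293 s.

4.29 s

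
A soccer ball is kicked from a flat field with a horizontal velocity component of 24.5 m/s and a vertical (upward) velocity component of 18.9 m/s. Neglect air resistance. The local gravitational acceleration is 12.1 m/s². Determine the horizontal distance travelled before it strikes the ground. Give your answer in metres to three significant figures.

Flight time T = 2 v_y0 / g = 3.124 s.
Range: R = vₓ T = 24.50 × 3.124 = 76.54 m.

76.5 m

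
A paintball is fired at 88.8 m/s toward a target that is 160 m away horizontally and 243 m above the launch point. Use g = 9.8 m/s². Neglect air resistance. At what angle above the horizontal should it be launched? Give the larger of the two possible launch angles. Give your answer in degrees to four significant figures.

Trajectory: y = x tanθ − g x² (1 + tan²θ)/(2v₀²). With x = 160, y = 243, v₀ = 88.8, g = 9.80:
15.91 tan²θ − 160 tanθ + (258.9) = 0.
tanθ = [160 ± √(160² − 4 × 15.91 × (258.9))] / (2 × 15.91) = (160 ± 95.53) / 31.82, giving tanθ = 2.026 or 8.031.
θ = 63.74° or 82.90°; the larger is 82.90°.

82.90°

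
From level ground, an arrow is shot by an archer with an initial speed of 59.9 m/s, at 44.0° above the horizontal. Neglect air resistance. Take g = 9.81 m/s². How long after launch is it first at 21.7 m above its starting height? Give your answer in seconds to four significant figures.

vₓ = 59.90 cos 44.0° = 43.09 m/s; v_y0 = 59.90 sin 44.0° = 41.61 m/s.
Set y = v_y0 t − ½ g t² = 21.7: 4.905 t² − 41.61 t + 21.7 = 0.
t = [41.61 ± √(41.61² − 2·9.81·21.7)] / 9.81 = (41.61 ± 36.13) / 9.81, so t = 0.5582 s or t = 7.925 s.
The first (ascending) time is 0.5582 s.

0.5582 s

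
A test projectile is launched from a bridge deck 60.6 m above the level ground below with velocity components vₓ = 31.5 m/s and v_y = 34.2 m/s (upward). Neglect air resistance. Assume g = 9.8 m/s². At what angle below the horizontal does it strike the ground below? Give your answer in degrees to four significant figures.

57.03°

The projectile lands when y = 60.6 + (34.20) t − ½·9.80·t² = 0. Positive root: t = (34.20 + √(34.20² + 2·9.80·60.6)) / 9.80 = (34.20 + 48.55) / 9.80 = 8.444 s.
At impact: v_y = v_y0 − g t = −48.55 m/s; vₓ = 31.50 m/s.
Angle below horizontal: arctan(|v_y|/vₓ) = arctan(48.55/31.50) = 57.03°.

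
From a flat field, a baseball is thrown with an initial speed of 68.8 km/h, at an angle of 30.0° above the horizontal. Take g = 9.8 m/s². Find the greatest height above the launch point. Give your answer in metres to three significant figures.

Convert: 68.8 km/h = 68.8/3.6 = 19.11 m/s.
Horizontal component vₓ = 19.11 cos 30.0° = 16.55 m/s; vertical v_y0 = 19.11 sin 30.0° = 9.556 m/s.
At the apex v_y = 0, so H = v_y0²/(2g) = 9.556²/19.60 = 4.659 m.

4.66 m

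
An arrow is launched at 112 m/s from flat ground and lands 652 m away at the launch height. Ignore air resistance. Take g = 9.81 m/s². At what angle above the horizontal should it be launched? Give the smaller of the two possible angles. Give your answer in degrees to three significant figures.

15.3°

R = v₀² sin 2θ / g gives sin 2θ = gR/v₀² = 9.81·652/112² = 0.5099.
2θ = 30.66° or 180° − 30.66° = 149.3°, so θ = 15.33° or 74.67°.
The smaller angle is 15.33°.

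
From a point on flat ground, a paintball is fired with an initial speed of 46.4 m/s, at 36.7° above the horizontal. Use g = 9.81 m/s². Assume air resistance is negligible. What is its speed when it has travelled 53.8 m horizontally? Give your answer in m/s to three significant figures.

39.6 m/s

Resolve: vₓ = 46.40 cos 36.7° = 37.20 m/s and v_y0 = 46.40 sin 36.7° = 27.73 m/s.
x = vₓ t ⇒ t = 53.8/37.20 = 1.446 s.
Vertical velocity there: v_y = v_y0 − g t = 27.73 − 9.81 × 1.446 = 13.54 m/s.
Speed: √(vₓ² + v_y²) = √(37.20² + 13.54²) = 39.59 m/s.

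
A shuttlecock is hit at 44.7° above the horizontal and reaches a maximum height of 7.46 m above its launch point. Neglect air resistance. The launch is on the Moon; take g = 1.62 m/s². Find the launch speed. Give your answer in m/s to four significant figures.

6.989 m/s

At the peak v_y = 0, so v_y0 = √(2gH) = √(2 × 1.62 × 7.46) = 4.916 m/s.
v_y0 = v₀ sin θ ⇒ v₀ = 4.916 / sin 44.7° = 6.989 m/s.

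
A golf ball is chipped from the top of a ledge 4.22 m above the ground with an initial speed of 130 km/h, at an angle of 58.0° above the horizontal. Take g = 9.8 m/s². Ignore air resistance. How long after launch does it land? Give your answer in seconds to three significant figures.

Convert: 130 km/h = 130/3.6 = 36.11 m/s.
vₓ = 36.11 cos 58.0° = 19.14 m/s; v_y0 = 36.11 sin 58.0° = 30.62 m/s.
Vertical motion (up positive, ground at y = 0): 4.900 t² − (30.62) t − 4.22 = 0, so t = (30.62 + √(30.62² + 2·9.80·4.22)) / 9.80 = (30.62 + 31.95) / 9.80 = 6.385 s.

6.38 s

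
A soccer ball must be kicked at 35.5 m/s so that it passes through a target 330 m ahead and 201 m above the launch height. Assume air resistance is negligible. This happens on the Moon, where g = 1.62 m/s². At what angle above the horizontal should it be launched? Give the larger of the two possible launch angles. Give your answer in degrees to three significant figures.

Trajectory: y = x tanθ − g x² (1 + tan²θ)/(2v₀²). With x = 330, y = 201, v₀ = 35.5, g = 1.62:
69.99 tan²θ − 330 tanθ + (271.0) = 0.
tanθ = [330 ± √(330² − 4 × 69.99 × (271.0))] / (2 × 69.99) = (330 ± 181.7) / 140.0, giving tanθ = 1.059 or 3.656.
θ = 46.64° or 74.70°; the larger is 74.70°.

74.7°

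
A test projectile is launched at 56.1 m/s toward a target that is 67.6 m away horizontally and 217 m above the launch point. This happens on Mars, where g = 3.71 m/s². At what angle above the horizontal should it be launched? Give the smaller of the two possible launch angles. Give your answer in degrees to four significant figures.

75.39°

Trajectory: y = x tanθ − g x² (1 + tan²θ)/(2v₀²). With x = 67.6, y = 217, v₀ = 56.1, g = 3.71:
2.693 tan²θ − 67.6 tanθ + (219.7) = 0.
tanθ = [67.6 ± √(67.6² − 4 × 2.693 × (219.7))] / (2 × 2.693) = (67.6 ± 46.93) / 5.387, giving tanθ = 3.836 or 21.26.
θ = 75.39° or 87.31°; the smaller is 75.39°.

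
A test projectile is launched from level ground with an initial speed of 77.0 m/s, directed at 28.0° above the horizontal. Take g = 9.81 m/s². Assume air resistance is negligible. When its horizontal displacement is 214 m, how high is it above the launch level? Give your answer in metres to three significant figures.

65.2 m

Horizontal component vₓ = 77.00 cos 28.0° = 67.99 m/s; vertical v_y0 = 77.00 sin 28.0° = 36.15 m/s.
Time to reach x = 214 m: t = x/vₓ = 214/67.99 = 3.148 s.
Height: y = v_y0 t − ½ g t² = 36.15 × 3.148 − 4.905 × 3.148² = 113.8 − 48.60 = 65.19 m.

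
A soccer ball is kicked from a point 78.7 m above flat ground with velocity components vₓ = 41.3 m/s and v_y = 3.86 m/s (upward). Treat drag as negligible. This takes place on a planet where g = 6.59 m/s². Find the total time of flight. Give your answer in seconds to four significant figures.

The projectile lands when y = 78.7 + (3.860) t − ½·6.59·t² = 0. Positive root: t = (3.860 + √(3.860² + 2·6.59·78.7)) / 6.59 = (3.860 + 32.44) / 6.59 = 5.508 s.

5.508 s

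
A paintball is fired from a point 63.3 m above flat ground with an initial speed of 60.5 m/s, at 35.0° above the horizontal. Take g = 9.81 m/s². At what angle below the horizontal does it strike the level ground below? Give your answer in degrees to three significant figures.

44.9°

vₓ = 60.50 cos 35.0° = 49.56 m/s; v_y0 = 60.50 sin 35.0° = 34.70 m/s.
Vertical motion (up positive, ground at y = 0): 4.905 t² − (34.70) t − 63.3 = 0, so t = (34.70 + √(34.70² + 2·9.81·63.3)) / 9.81 = (34.70 + 49.46) / 9.81 = 8.579 s.
At impact: v_y = v_y0 − g t = −49.46 m/s; vₓ = 49.56 m/s.
Angle below horizontal: arctan(|v_y|/vₓ) = arctan(49.46/49.56) = 44.94°.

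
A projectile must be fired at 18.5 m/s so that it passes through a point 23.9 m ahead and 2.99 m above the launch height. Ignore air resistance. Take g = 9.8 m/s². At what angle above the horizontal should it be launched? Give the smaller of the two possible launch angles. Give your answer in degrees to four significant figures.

Trajectory: y = x tanθ − g x² (1 + tan²θ)/(2v₀²). With x = 23.9, y = 2.99, v₀ = 18.5, g = 9.80:
8.178 tan²θ − 23.9 tanθ + (11.17) = 0.
tanθ = [23.9 ± √(23.9² − 4 × 8.178 × (11.17))] / (2 × 8.178) = (23.9 ± 14.35) / 16.36, giving tanθ = 0.5840 or 2.338.
θ = 30.28° or 66.85°; the smaller is 30.28°.

30.28°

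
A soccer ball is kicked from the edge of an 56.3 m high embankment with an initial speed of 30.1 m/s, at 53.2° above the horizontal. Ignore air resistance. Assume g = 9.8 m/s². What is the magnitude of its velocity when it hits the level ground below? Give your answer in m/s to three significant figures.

Components: vₓ = 30.10 cos 53.2° = 18.03 m/s, v_y0 = 30.10 sin 53.2° = 24.10 m/s.
With up positive and y = 0 at the ground: y(t) = 56.3 + (24.10) t − 4.900 t². Setting y = 0 and taking the positive root: t = [24.10 + √(24.10² + 2·9.80·56.3)] / 9.80 = (24.10 + 41.04) / 9.80 = 6.647 s.
Vertical velocity at impact: v_y = v_y0 − g t = 24.10 − 9.80 × 6.647 = −41.04 m/s.
Speed: |v| = √(vₓ² + v_y²) = √(18.03² + 41.04²) = 44.83 m/s.

44.8 m/s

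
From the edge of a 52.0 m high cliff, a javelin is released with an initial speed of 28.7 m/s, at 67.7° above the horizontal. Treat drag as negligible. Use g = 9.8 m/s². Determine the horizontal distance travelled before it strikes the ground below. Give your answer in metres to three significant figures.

75.7 m

vₓ = 28.70 cos 67.7° = 10.89 m/s; v_y0 = 28.70 sin 67.7° = 26.55 m/s.
The projectile lands when y = 52.0 + (26.55) t − ½·9.80·t² = 0. Positive root: t = (26.55 + √(26.55² + 2·9.80·52.0)) / 9.80 = (26.55 + 41.52) / 9.80 = 6.947 s.
Horizontal distance: R = vₓ t = 10.89 × 6.947 = 75.65 m.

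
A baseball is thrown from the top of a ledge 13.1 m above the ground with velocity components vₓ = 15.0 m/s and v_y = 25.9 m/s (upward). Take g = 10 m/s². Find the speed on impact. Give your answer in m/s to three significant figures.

With up positive and y = 0 at the ground: y(t) = 13.1 + (25.90) t − 5.000 t². Setting y = 0 and taking the positive root: t = [25.90 + √(25.90² + 2·10.0·13.1)] / 10.0 = (25.90 + 30.54) / 10.0 = 5.644 s.
Vertical velocity at impact: v_y = v_y0 − g t = 25.90 − 10.0 × 5.644 = −30.54 m/s.
Speed: |v| = √(vₓ² + v_y²) = √(15.00² + 30.54²) = 34.03 m/s.

34.0 m/s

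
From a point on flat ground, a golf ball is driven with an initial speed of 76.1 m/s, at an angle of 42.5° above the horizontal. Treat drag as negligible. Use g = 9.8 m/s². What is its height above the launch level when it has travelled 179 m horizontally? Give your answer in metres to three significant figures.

Horizontal component vₓ = 76.10 cos 42.5° = 56.11 m/s; vertical v_y0 = 76.10 sin 42.5° = 51.41 m/s.
Time to reach x = 179 m: t = x/vₓ = 179/56.11 = 3.190 s.
Height: y = v_y0 t − ½ g t² = 51.41 × 3.190 − 4.900 × 3.190² = 164.0 − 49.87 = 114.1 m.

114 m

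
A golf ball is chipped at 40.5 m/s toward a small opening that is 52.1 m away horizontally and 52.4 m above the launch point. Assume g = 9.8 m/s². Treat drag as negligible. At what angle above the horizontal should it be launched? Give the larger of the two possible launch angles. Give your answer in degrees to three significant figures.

Trajectory: y = x tanθ − g x² (1 + tan²θ)/(2v₀²). With x = 52.1, y = 52.4, v₀ = 40.5, g = 9.80:
8.109 tan²θ − 52.1 tanθ + (60.51) = 0.
tanθ = [52.1 ± √(52.1² − 4 × 8.109 × (60.51))] / (2 × 8.109) = (52.1 ± 27.42) / 16.22, giving tanθ = 1.522 or 4.903.
θ = 56.69° or 78.47°; the larger is 78.47°.

78.5°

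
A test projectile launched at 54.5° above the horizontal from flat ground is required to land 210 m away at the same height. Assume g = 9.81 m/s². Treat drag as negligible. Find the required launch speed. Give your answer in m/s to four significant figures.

Level-ground range: R = v₀² sin(2θ)/g, so v₀ = √(gR / sin 2θ).
v₀ = √(9.81 × 210 / sin 109.0°) = √(2060 / 0.9455) = √2178.8 = 46.68 m/s.

46.68 m/s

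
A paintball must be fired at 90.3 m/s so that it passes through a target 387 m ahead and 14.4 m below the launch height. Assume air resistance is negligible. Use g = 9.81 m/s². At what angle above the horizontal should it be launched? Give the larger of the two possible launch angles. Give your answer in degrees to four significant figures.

Trajectory: y = x tanθ − g x² (1 + tan²θ)/(2v₀²). With x = 387, y = −14.4, v₀ = 90.3, g = 9.81:
90.09 tan²θ − 387 tanθ + (75.69) = 0.
tanθ = [387 ± √(387² − 4 × 90.09 × (75.69))] / (2 × 90.09) = (387 ± 350.0) / 180.2, giving tanθ = 0.2054 or 4.090.
θ = 11.61° or 76.26°; the larger is 76.26°.

76.26°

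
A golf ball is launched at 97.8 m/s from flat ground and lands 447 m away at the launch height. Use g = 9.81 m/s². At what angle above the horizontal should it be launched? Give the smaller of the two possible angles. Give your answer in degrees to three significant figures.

13.6°

R = v₀² sin 2θ / g gives sin 2θ = gR/v₀² = 9.81·447/97.8² = 0.4585.
2θ = 27.29° or 180° − 27.29° = 152.7°, so θ = 13.64° or 76.36°.
The smaller angle is 13.64°.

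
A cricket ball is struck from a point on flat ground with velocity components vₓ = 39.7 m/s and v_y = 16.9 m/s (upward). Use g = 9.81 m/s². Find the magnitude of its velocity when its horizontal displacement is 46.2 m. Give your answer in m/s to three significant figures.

40.1 m/s

Time to reach x = 46.2 m: t = x/vₓ = 46.2/39.70 = 1.164 s.
Vertical velocity there: v_y = v_y0 − g t = 16.90 − 9.81 × 1.164 = 5.484 m/s.
Speed: √(vₓ² + v_y²) = √(39.70² + 5.484²) = 40.08 m/s.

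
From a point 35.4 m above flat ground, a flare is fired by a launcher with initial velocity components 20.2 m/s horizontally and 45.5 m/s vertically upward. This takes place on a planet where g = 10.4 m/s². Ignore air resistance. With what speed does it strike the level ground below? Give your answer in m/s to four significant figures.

56.70 m/s

With up positive and y = 0 at the ground: y(t) = 35.4 + (45.50) t − 5.200 t². Setting y = 0 and taking the positive root: t = [45.50 + √(45.50² + 2·10.4·35.4)] / 10.4 = (45.50 + 52.98) / 10.4 = 9.469 s.
Vertical velocity at impact: v_y = v_y0 − g t = 45.50 − 10.4 × 9.469 = −52.98 m/s.
Speed: |v| = √(vₓ² + v_y²) = √(20.20² + 52.98²) = 56.70 m/s.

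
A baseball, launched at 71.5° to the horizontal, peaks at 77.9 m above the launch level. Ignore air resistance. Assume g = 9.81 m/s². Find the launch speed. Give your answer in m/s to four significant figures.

41.23 m/s

At the peak v_y = 0, so v_y0 = √(2gH) = √(2 × 9.81 × 77.9) = 39.09 m/s.
v_y0 = v₀ sin θ ⇒ v₀ = 39.09 / sin 71.5° = 41.23 m/s.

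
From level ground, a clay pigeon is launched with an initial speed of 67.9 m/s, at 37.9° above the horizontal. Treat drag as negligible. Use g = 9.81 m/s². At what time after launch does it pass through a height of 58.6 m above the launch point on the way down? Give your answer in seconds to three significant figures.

6.73 s

vₓ = 67.90 cos 37.9° = 53.58 m/s; v_y0 = 67.90 sin 37.9° = 41.71 m/s.
Set y = v_y0 t − ½ g t² = 58.6: 4.905 t² − 41.71 t + 58.6 = 0.
t = [41.71 ± √(41.71² − 2·9.81·58.6)] / 9.81 = (41.71 ± 24.29) / 9.81, so t = 1.776 s or t = 6.728 s.
The descending-branch root is 6.728 s.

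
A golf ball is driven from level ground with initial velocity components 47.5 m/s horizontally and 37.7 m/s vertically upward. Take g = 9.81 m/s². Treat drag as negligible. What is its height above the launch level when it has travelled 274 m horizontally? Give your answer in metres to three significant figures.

x = vₓ t ⇒ t = 274/47.50 = 5.768 s.
Height: y = v_y0 t − ½ g t² = 37.70 × 5.768 − 4.905 × 5.768² = 217.5 − 163.2 = 54.26 m.

54.3 m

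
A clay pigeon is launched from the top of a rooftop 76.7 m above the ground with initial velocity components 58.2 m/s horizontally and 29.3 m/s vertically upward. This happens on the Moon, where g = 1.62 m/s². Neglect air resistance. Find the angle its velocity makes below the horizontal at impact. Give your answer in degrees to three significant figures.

29.8°

Vertical motion (up positive, ground at y = 0): 0.8100 t² − (29.30) t − 76.7 = 0, so t = (29.30 + √(29.30² + 2·1.62·76.7)) / 1.62 = (29.30 + 33.27) / 1.62 = 38.62 s.
At impact: v_y = v_y0 − g t = −33.27 m/s; vₓ = 58.20 m/s.
Angle below horizontal: arctan(|v_y|/vₓ) = arctan(33.27/58.20) = 29.76°.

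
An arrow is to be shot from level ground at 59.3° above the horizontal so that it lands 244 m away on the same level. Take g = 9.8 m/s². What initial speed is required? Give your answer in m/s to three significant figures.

On level ground R = v₀² sin 2θ / g ⇒ v₀ = √(gR / sin 2θ).
v₀ = √(9.80 × 244 / sin 118.6°) = √(2391 / 0.8780) = √2723.5 = 52.19 m/s.

52.2 m/s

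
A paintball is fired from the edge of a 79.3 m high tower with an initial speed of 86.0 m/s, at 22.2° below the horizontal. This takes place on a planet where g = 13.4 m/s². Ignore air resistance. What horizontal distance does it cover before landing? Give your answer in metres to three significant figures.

142 m

Resolve: vₓ = 86.00 cos 22.2° = 79.62 m/s and v_y0 = −32.49 m/s (downward).
The projectile lands when y = 79.3 + (−32.49) t − ½·13.4·t² = 0. Positive root: t = (−32.49 + √(32.49² + 2·13.4·79.3)) / 13.4 = (−32.49 + 56.40) / 13.4 = 1.784 s.
Horizontal distance: R = vₓ t = 79.62 × 1.784 = 142.1 m.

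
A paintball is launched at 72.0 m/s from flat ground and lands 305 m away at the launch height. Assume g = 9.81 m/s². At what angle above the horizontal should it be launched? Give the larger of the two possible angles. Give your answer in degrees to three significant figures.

R = v₀² sin 2θ / g gives sin 2θ = gR/v₀² = 9.81·305/72.0² = 0.5772.
2θ = 35.25° or 180° − 35.25° = 144.7°, so θ = 17.63° or 72.37°.
The larger angle is 72.37°.

72.4°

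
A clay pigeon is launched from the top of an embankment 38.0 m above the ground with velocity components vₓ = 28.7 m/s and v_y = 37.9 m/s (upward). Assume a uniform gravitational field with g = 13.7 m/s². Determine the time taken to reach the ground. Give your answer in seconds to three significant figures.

6.40 s

The projectile lands when y = 38.0 + (37.90) t − ½·13.7·t² = 0. Positive root: t = (37.90 + √(37.90² + 2·13.7·38.0)) / 13.7 = (37.90 + 49.78) / 13.7 = 6.400 s.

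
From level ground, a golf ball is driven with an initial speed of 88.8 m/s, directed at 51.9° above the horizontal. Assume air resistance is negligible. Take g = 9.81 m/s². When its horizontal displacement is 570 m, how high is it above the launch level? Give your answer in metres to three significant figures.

196 m

Horizontal component vₓ = 88.80 cos 51.9° = 54.79 m/s; vertical v_y0 = 88.80 sin 51.9° = 69.88 m/s.
Time to reach x = 570 m: t = x/vₓ = 570/54.79 = 10.40 s.
Height: y = v_y0 t − ½ g t² = 69.88 × 10.40 − 4.905 × 10.40² = 726.9 − 530.8 = 196.1 m.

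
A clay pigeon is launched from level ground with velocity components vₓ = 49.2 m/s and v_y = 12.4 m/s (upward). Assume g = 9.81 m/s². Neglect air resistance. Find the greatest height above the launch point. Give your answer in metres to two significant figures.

At the apex v_y = 0, so H = v_y0²/(2g) = 12.40²/19.62 = 7.837 m.

7.8 m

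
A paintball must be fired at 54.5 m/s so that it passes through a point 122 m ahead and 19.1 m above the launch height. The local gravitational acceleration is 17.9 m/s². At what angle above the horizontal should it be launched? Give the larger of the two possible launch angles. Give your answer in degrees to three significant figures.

Trajectory: y = x tanθ − g x² (1 + tan²θ)/(2v₀²). With x = 122, y = 19.1, v₀ = 54.5, g = 17.9:
44.85 tan²θ − 122 tanθ + (63.95) = 0.
tanθ = [122 ± √(122² − 4 × 44.85 × (63.95))] / (2 × 44.85) = (122 ± 58.41) / 89.70, giving tanθ = 0.7089 or 2.011.
θ = 35.33° or 63.56°; the larger is 63.56°.

63.6°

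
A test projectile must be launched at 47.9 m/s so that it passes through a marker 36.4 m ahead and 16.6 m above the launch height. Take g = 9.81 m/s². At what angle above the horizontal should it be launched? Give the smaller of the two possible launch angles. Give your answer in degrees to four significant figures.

Trajectory: y = x tanθ − g x² (1 + tan²θ)/(2v₀²). With x = 36.4, y = 16.6, v₀ = 47.9, g = 9.81:
2.833 tan²θ − 36.4 tanθ + (19.43) = 0.
tanθ = [36.4 ± √(36.4² − 4 × 2.833 × (19.43))] / (2 × 2.833) = (36.4 ± 33.24) / 5.665, giving tanθ = 0.5581 or 12.29.
θ = 29.17° or 85.35°; the smaller is 29.17°.

29.17°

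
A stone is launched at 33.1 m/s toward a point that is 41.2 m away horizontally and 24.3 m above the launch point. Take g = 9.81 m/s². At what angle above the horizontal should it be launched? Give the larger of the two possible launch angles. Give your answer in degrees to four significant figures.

77.43°

Trajectory: y = x tanθ − g x² (1 + tan²θ)/(2v₀²). With x = 41.2, y = 24.3, v₀ = 33.1, g = 9.81:
7.599 tan²θ − 41.2 tanθ + (31.90) = 0.
tanθ = [41.2 ± √(41.2² − 4 × 7.599 × (31.90))] / (2 × 7.599) = (41.2 ± 26.98) / 15.20, giving tanθ = 0.9358 or 4.486.
θ = 43.10° or 77.43°; the larger is 77.43°.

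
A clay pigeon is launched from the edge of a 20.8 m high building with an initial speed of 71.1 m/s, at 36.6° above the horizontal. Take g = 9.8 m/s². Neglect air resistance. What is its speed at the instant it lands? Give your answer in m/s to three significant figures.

73.9 m/s

Resolve: vₓ = 71.10 cos 36.6° = 57.08 m/s and v_y0 = 71.10 sin 36.6° = 42.39 m/s.
The projectile lands when y = 20.8 + (42.39) t − ½·9.80·t² = 0. Positive root: t = (42.39 + √(42.39² + 2·9.80·20.8)) / 9.80 = (42.39 + 46.95) / 9.80 = 9.117 s.
Vertical velocity at impact: v_y = v_y0 − g t = 42.39 − 9.80 × 9.117 = −46.95 m/s.
Speed: |v| = √(vₓ² + v_y²) = √(57.08² + 46.95²) = 73.91 m/s.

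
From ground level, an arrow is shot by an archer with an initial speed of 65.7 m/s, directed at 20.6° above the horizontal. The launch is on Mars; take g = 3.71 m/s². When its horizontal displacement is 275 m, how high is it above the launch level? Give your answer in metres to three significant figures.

66.3 m

Components: vₓ = 65.70 cos 20.6° = 61.50 m/s, v_y0 = 65.70 sin 20.6° = 23.12 m/s.
x = vₓ t ⇒ t = 275/61.50 = 4.472 s.
Height: y = v_y0 t − ½ g t² = 23.12 × 4.472 − 1.855 × 4.472² = 103.4 − 37.09 = 66.27 m.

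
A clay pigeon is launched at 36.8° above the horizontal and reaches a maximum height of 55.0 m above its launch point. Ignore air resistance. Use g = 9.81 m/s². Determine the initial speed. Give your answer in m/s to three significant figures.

At the peak v_y = 0, so v_y0 = √(2gH) = √(2 × 9.81 × 55.0) = 32.85 m/s.
v_y0 = v₀ sin θ ⇒ v₀ = 32.85 / sin 36.8° = 54.84 m/s.

54.8 m/s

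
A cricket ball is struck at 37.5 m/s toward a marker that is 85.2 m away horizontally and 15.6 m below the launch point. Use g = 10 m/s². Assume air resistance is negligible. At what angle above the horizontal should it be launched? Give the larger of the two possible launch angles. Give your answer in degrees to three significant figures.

72.5°

Trajectory: y = x tanθ − g x² (1 + tan²θ)/(2v₀²). With x = 85.2, y = −15.6, v₀ = 37.5, g = 10.0:
25.81 tan²θ − 85.2 tanθ + (10.21) = 0.
tanθ = [85.2 ± √(85.2² − 4 × 25.81 × (10.21))] / (2 × 25.81) = (85.2 ± 78.77) / 51.62, giving tanθ = 0.1245 or 3.177.
θ = 7.099° or 72.53°; the larger is 72.53°.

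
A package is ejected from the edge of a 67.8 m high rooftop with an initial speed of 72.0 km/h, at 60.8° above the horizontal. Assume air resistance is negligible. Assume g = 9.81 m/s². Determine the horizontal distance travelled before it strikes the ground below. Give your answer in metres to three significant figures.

Convert: 72.0 km/h = 72.0/3.6 = 20.00 m/s.
Components: vₓ = 20.00 cos 60.8° = 9.757 m/s, v_y0 = 20.00 sin 60.8° = 17.46 m/s.
With up positive and y = 0 at the ground: y(t) = 67.8 + (17.46) t − 4.905 t². Setting y = 0 and taking the positive root: t = [17.46 + √(17.46² + 2·9.81·67.8)] / 9.81 = (17.46 + 40.44) / 9.81 = 5.902 s.
Horizontal distance: R = vₓ t = 9.757 × 5.902 = 57.58 m.

57.6 m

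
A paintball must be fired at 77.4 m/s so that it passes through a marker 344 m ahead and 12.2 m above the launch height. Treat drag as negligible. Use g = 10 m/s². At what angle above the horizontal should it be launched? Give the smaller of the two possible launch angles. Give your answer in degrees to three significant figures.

Trajectory: y = x tanθ − g x² (1 + tan²θ)/(2v₀²). With x = 344, y = 12.2, v₀ = 77.4, g = 10.0:
98.77 tan²θ − 344 tanθ + (111.0) = 0.
tanθ = [344 ± √(344² − 4 × 98.77 × (111.0))] / (2 × 98.77) = (344 ± 272.9) / 197.5, giving tanθ = 0.3597 or 3.123.
θ = 19.79° or 72.25°; the smaller is 19.79°.

19.8°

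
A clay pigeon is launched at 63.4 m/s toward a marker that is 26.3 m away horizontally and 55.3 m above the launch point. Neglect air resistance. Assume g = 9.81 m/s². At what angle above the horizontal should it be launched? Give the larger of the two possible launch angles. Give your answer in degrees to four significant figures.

88.02°

Trajectory: y = x tanθ − g x² (1 + tan²θ)/(2v₀²). With x = 26.3, y = 55.3, v₀ = 63.4, g = 9.81:
0.8441 tan²θ − 26.3 tanθ + (56.14) = 0.
tanθ = [26.3 ± √(26.3² − 4 × 0.8441 × (56.14))] / (2 × 0.8441) = (26.3 ± 22.41) / 1.688, giving tanθ = 2.305 or 28.85.
θ = 66.55° or 88.02°; the larger is 88.02°.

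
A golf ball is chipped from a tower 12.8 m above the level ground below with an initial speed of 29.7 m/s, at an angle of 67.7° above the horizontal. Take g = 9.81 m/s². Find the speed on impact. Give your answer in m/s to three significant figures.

Components: vₓ = 29.70 cos 67.7° = 11.27 m/s, v_y0 = 29.70 sin 67.7° = 27.48 m/s.
Vertical motion (up positive, ground at y = 0): 4.905 t² − (27.48) t − 12.8 = 0, so t = (27.48 + √(27.48² + 2·9.81·12.8)) / 9.81 = (27.48 + 31.72) / 9.81 = 6.035 s.
Vertical velocity at impact: v_y = v_y0 − g t = 27.48 − 9.81 × 6.035 = −31.72 m/s.
Speed: |v| = √(vₓ² + v_y²) = √(11.27² + 31.72²) = 33.66 m/s.

33.7 m/s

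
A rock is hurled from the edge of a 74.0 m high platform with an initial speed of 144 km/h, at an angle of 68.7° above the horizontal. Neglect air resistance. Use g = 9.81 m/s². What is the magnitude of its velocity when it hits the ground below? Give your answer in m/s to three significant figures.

55.2 m/s

Convert: 144 km/h = 144/3.6 = 40.00 m/s.
Components: vₓ = 40.00 cos 68.7° = 14.53 m/s, v_y0 = 40.00 sin 68.7° = 37.27 m/s.
Vertical motion (up positive, ground at y = 0): 4.905 t² − (37.27) t − 74.0 = 0, so t = (37.27 + √(37.27² + 2·9.81·74.0)) / 9.81 = (37.27 + 53.30) / 9.81 = 9.232 s.
Vertical velocity at impact: v_y = v_y0 − g t = 37.27 − 9.81 × 9.232 = −53.30 m/s.
Speed: |v| = √(vₓ² + v_y²) = √(14.53² + 53.30²) = 55.24 m/s.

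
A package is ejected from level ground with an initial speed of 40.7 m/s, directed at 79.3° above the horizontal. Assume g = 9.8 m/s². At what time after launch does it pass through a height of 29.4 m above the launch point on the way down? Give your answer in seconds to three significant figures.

Resolve: vₓ = 40.70 cos 79.3° = 7.557 m/s and v_y0 = 40.70 sin 79.3° = 39.99 m/s.
Require v_y0 t − ½ g t² = 29.4, i.e. 4.900 t² − 39.99 t + 29.4 = 0.
t = [39.99 ± √(39.99² − 2·9.80·29.4)] / 9.80 = (39.99 ± 31.99) / 9.80, so t = 0.8169 s or t = 7.345 s.
The descending-branch root is 7.345 s.

7.34 s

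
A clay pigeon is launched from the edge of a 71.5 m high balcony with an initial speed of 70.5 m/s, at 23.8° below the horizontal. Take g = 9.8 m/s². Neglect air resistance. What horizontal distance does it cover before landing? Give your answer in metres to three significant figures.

122 m

Components: vₓ = 70.50 cos 23.8° = 64.50 m/s, v_y0 = −28.45 m/s (downward).
Vertical motion (up positive, ground at y = 0): 4.900 t² − (−28.45) t − 71.5 = 0, so t = (−28.45 + √(28.45² + 2·9.80·71.5)) / 9.80 = (−28.45 + 47.02) / 9.80 = 1.895 s.
Horizontal distance: R = vₓ t = 64.50 × 1.895 = 122.2 m.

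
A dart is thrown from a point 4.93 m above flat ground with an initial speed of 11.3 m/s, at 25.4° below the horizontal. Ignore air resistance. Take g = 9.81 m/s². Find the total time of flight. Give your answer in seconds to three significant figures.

vₓ = 11.30 cos 25.4° = 10.21 m/s; v_y0 = −4.847 m/s (downward).
With up positive and y = 0 at the ground: y(t) = 4.93 + (−4.847) t − 4.905 t². Setting y = 0 and taking the positive root: t = [−4.847 + √(4.847² + 2·9.81·4.93)] / 9.81 = (−4.847 + 10.96) / 9.81 = 0.6236 s.

0.624 s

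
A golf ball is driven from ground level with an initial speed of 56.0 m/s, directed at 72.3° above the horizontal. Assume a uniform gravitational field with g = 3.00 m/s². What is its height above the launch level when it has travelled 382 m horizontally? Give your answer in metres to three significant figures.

vₓ = 56.00 cos 72.3° = 17.03 m/s; v_y0 = 56.00 sin 72.3° = 53.35 m/s.
x = vₓ t ⇒ t = 382/17.03 = 22.44 s.
Height: y = v_y0 t − ½ g t² = 53.35 × 22.44 − 1.500 × 22.44² = 1197 − 755.1 = 441.9 m.

442 m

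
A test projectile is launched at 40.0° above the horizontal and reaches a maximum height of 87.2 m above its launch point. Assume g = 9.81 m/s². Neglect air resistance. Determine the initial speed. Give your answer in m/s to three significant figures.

64.3 m/s

At the peak v_y = 0, so v_y0 = √(2gH) = √(2 × 9.81 × 87.2) = 41.36 m/s.
v_y0 = v₀ sin θ ⇒ v₀ = 41.36 / sin 40.0° = 64.35 m/s.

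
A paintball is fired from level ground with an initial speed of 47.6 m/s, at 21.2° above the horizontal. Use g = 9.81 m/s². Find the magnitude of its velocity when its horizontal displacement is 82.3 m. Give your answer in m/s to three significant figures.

44.4 m/s

Horizontal component vₓ = 47.60 cos 21.2° = 44.38 m/s; vertical v_y0 = 47.60 sin 21.2° = 17.21 m/s.
x = vₓ t ⇒ t = 82.3/44.38 = 1.854 s.
Vertical velocity there: v_y = v_y0 − g t = 17.21 − 9.81 × 1.854 = −0.9793 m/s.
Speed: √(vₓ² + v_y²) = √(44.38² + 0.9793²) = 44.39 m/s.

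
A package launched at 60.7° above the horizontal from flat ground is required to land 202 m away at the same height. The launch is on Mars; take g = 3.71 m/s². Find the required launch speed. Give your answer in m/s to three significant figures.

29.6 m/s

On level ground R = v₀² sin 2θ / g ⇒ v₀ = √(gR / sin 2θ).
v₀ = √(3.71 × 202 / sin 121.4°) = √(749.4 / 0.8536) = √878.00 = 29.63 m/s.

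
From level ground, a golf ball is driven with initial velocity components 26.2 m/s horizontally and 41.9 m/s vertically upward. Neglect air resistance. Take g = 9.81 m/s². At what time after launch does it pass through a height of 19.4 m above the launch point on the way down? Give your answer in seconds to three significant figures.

Require v_y0 t − ½ g t² = 19.4, i.e. 4.905 t² − 41.90 t + 19.4 = 0.
Quadratic formula: t = (41.90 ± √1375.0) / 9.81 = (41.90 ± 37.08) / 9.81 → t = 0.4913 s or 8.051 s.
The descending-branch root is 8.051 s.

8.05 s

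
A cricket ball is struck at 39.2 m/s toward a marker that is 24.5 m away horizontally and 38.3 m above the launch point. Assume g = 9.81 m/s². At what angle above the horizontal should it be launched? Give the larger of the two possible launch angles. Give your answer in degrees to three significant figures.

Trajectory: y = x tanθ − g x² (1 + tan²θ)/(2v₀²). With x = 24.5, y = 38.3, v₀ = 39.2, g = 9.81:
1.916 tan²θ − 24.5 tanθ + (40.22) = 0.
tanθ = [24.5 ± √(24.5² − 4 × 1.916 × (40.22))] / (2 × 1.916) = (24.5 ± 17.09) / 3.832, giving tanθ = 1.934 or 10.85.
θ = 62.66° or 84.74°; the larger is 84.74°.

84.7°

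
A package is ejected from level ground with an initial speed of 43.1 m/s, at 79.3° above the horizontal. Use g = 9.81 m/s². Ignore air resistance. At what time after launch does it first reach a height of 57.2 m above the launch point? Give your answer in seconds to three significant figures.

Resolve: vₓ = 43.10 cos 79.3° = 8.002 m/s and v_y0 = 43.10 sin 79.3° = 42.35 m/s.
Require v_y0 t − ½ g t² = 57.2, i.e. 4.905 t² − 42.35 t + 57.2 = 0.
Quadratic formula: t = (42.35 ± √671.31) / 9.81 = (42.35 ± 25.91) / 9.81 → t = 1.676 s or 6.958 s.
The first (ascending) time is 1.676 s.

1.68 s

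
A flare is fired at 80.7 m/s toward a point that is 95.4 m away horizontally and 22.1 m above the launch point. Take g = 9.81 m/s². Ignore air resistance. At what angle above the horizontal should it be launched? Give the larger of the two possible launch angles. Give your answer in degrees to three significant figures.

85.8°

Trajectory: y = x tanθ − g x² (1 + tan²θ)/(2v₀²). With x = 95.4, y = 22.1, v₀ = 80.7, g = 9.81:
6.855 tan²θ − 95.4 tanθ + (28.95) = 0.
tanθ = [95.4 ± √(95.4² − 4 × 6.855 × (28.95))] / (2 × 6.855) = (95.4 ± 91.14) / 13.71, giving tanθ = 0.3104 or 13.61.
θ = 17.25° or 85.80°; the larger is 85.80°.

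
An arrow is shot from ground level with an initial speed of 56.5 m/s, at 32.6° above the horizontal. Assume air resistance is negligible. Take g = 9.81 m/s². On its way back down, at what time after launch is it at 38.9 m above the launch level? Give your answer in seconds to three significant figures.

4.41 s

vₓ = 56.50 cos 32.6° = 47.60 m/s; v_y0 = 56.50 sin 32.6° = 30.44 m/s.
Set y = v_y0 t − ½ g t² = 38.9: 4.905 t² − 30.44 t + 38.9 = 0.
Quadratic formula: t = (30.44 ± √163.41) / 9.81 = (30.44 ± 12.78) / 9.81 → t = 1.800 s or 4.406 s.
The descending-branch root is 4.406 s.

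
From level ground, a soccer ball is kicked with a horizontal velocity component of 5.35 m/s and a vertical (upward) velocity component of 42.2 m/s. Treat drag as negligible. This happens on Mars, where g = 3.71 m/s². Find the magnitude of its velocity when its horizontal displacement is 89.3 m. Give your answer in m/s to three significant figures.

20.4 m/s

At x = 89.3 m, t = x/vₓ = 89.3/5.350 = 16.69 s.
Vertical velocity there: v_y = v_y0 − g t = 42.20 − 3.71 × 16.69 = −19.73 m/s.
Speed: √(vₓ² + v_y²) = √(5.350² + 19.73²) = 20.44 m/s.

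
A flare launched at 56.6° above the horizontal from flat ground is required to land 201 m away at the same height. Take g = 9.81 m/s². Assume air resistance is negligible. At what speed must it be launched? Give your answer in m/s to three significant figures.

Level-ground range: R = v₀² sin(2θ)/g, so v₀ = √(gR / sin 2θ).
v₀ = √(9.81 × 201 / sin 113.2°) = √(1972 / 0.9191) = √2145.3 = 46.32 m/s.

46.3 m/s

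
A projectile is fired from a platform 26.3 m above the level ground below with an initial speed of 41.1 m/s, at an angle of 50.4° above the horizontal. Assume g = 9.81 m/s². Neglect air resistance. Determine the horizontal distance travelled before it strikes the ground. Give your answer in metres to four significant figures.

vₓ = 41.10 cos 50.4° = 26.20 m/s; v_y0 = 41.10 sin 50.4° = 31.67 m/s.
With up positive and y = 0 at the ground: y(t) = 26.3 + (31.67) t − 4.905 t². Setting y = 0 and taking the positive root: t = [31.67 + √(31.67² + 2·9.81·26.3)] / 9.81 = (31.67 + 38.97) / 9.81 = 7.201 s.
Horizontal distance: R = vₓ t = 26.20 × 7.201 = 188.7 m.

188.7 m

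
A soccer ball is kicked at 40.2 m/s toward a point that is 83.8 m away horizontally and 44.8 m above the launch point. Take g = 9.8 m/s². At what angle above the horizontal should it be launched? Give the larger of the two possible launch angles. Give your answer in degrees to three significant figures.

Trajectory: y = x tanθ − g x² (1 + tan²θ)/(2v₀²). With x = 83.8, y = 44.8, v₀ = 40.2, g = 9.80:
21.29 tan²θ − 83.8 tanθ + (66.09) = 0.
tanθ = [83.8 ± √(83.8² − 4 × 21.29 × (66.09))] / (2 × 21.29) = (83.8 ± 37.33) / 42.59, giving tanθ = 1.091 or 2.844.
θ = 47.50° or 70.63°; the larger is 70.63°.

70.6°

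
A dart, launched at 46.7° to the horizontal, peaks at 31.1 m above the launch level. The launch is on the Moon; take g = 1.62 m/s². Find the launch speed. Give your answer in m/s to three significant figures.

At the peak v_y = 0, so v_y0 = √(2gH) = √(2 × 1.62 × 31.1) = 10.04 m/s.
v_y0 = v₀ sin θ ⇒ v₀ = 10.04 / sin 46.7° = 13.79 m/s.

13.8 m/s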